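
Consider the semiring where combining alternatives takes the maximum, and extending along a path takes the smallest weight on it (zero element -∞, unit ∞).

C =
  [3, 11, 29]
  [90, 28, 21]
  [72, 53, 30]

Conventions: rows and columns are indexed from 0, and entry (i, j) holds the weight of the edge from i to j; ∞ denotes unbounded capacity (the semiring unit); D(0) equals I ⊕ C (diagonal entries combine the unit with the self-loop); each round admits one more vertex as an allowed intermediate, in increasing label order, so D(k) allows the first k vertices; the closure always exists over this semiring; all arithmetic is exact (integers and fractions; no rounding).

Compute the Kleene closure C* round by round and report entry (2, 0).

D(0):
  [∞, 11, 29]
  [90, ∞, 21]
  [72, 53, ∞]
D(1):
  [∞, 11, 29]
  [90, ∞, 29]
  [72, 53, ∞]
D(2):
  [∞, 11, 29]
  [90, ∞, 29]
  [72, 53, ∞]
D(3):
  [∞, 29, 29]
  [90, ∞, 29]
  [72, 53, ∞]
Answer: C*[2][0] = 72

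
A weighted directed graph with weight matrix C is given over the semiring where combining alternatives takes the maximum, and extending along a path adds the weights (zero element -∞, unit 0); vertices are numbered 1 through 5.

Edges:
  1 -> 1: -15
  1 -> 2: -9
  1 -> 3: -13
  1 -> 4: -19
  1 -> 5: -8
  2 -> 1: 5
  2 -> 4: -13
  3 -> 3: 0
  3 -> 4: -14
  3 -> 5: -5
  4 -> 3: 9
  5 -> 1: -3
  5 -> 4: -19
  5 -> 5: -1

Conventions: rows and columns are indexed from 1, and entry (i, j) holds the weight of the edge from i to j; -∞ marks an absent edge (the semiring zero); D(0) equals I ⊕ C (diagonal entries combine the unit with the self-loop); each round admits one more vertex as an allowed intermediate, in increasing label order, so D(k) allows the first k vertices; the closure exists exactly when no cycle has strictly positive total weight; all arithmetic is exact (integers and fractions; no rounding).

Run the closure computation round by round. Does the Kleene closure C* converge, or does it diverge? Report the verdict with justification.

D(0):
  [0, -9, -13, -19, -8]
  [5, 0, -∞, -13, -∞]
  [-∞, -∞, 0, -14, -5]
  [-∞, -∞, 9, 0, -∞]
  [-3, -∞, -∞, -19, 0]
D(1):
  [0, -9, -13, -19, -8]
  [5, 0, -8, -13, -3]
  [-∞, -∞, 0, -14, -5]
  [-∞, -∞, 9, 0, -∞]
  [-3, -12, -16, -19, 0]
D(2):
  [0, -9, -13, -19, -8]
  [5, 0, -8, -13, -3]
  [-∞, -∞, 0, -14, -5]
  [-∞, -∞, 9, 0, -∞]
  [-3, -12, -16, -19, 0]
D(3):
  [0, -9, -13, -19, -8]
  [5, 0, -8, -13, -3]
  [-∞, -∞, 0, -14, -5]
  [-∞, -∞, 9, 0, 4]
  [-3, -12, -16, -19, 0]
D(4):
  [0, -9, -10, -19, -8]
  [5, 0, -4, -13, -3]
  [-∞, -∞, 0, -14, -5]
  [-∞, -∞, 9, 0, 4]
  [-3, -12, -10, -19, 0]
D(5):
  [0, -9, -10, -19, -8]
  [5, 0, -4, -13, -3]
  [-8, -17, 0, -14, -5]
  [1, -8, 9, 0, 4]
  [-3, -12, -10, -19, 0]
Key observation: every diagonal entry stays at the unit through all rounds, so no improving cycle exists.
Answer: CONVERGES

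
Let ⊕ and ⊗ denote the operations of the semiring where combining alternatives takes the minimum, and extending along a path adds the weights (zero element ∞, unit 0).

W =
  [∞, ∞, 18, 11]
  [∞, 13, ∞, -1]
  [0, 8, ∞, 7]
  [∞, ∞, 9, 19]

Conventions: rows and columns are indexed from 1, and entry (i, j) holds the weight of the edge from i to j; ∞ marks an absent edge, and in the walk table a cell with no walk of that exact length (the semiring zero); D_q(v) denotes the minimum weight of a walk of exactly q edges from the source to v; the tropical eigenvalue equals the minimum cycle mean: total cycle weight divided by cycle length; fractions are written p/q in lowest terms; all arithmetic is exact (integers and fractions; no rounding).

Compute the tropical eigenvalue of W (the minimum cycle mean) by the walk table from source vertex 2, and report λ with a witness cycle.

q=0: [∞, 0, ∞, ∞]
q=1: [∞, 13, ∞, -1]
q=2: [∞, 26, 8, 12]
q=3: [8, 16, 21, 15]
q=4: [21, 29, 24, 15]
Optimal cycle mean attained by: cycle 2->4->3->2, total (-1) + 9 + 8, length 3.
Answer: λ = 16/3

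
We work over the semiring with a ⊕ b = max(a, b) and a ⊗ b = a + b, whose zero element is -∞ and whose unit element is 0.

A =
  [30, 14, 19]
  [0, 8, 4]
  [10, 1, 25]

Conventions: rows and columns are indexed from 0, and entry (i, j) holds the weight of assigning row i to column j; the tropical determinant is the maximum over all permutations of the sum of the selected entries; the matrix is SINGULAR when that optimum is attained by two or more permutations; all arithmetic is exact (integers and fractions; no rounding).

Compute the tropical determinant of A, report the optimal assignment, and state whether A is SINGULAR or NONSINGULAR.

σ = (0, 1, 2): 30 + 8 + 25 = 63
σ = (0, 2, 1): 30 + 4 + 1 = 35
σ = (1, 0, 2): 14 + 0 + 25 = 39
σ = (1, 2, 0): 14 + 4 + 10 = 28
σ = (2, 0, 1): 19 + 0 + 1 = 20
σ = (2, 1, 0): 19 + 8 + 10 = 37
Optimal value attained by: σ = (0, 1, 2).
Answer: det⊕(A) = 63; verdict: NONSINGULAR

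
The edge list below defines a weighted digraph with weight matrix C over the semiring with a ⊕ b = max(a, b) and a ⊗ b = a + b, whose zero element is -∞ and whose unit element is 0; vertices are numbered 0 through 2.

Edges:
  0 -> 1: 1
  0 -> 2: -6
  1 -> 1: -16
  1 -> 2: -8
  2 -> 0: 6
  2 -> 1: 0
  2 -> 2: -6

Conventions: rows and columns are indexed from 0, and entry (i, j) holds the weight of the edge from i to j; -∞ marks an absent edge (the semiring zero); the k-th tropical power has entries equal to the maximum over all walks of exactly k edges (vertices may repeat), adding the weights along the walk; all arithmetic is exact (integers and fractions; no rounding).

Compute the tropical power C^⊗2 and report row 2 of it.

C^⊗2:
  [0, -6, -7]
  [-2, -8, -14]
  [0, 7, 0]
Answer: row 2 of C^⊗2 = [0, 7, 0]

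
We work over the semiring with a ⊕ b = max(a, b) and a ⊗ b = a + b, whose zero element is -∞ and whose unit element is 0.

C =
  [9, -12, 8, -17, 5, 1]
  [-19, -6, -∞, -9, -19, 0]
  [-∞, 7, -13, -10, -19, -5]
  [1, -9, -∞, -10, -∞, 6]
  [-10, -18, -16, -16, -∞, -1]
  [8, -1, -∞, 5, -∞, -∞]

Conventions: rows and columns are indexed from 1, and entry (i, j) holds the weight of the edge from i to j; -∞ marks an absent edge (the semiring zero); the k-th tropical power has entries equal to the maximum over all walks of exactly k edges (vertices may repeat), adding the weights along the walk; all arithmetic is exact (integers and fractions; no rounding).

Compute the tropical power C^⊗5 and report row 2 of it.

C^⊗2:
  [18, 15, 17, 6, 14, 10]
  [8, -1, -11, 5, -14, -3]
  [3, 1, -26, 0, -12, 7]
  [14, 5, 9, 11, 6, 2]
  [7, -2, -2, 4, -5, -9]
  [17, -4, 16, -5, 13, 11]
C^⊗3:
  [27, 24, 26, 15, 23, 19]
  [17, -4, 16, 2, 13, 11]
  [15, 6, 11, 12, 8, 6]
  [23, 16, 22, 7, 19, 17]
  [16, 5, 15, -4, 12, 10]
  [26, 23, 25, 16, 22, 18]
C^⊗4:
  [36, 33, 35, 24, 32, 28]
  [26, 23, 25, 16, 22, 18]
  [24, 18, 23, 11, 20, 18]
  [32, 29, 31, 22, 28, 24]
  [25, 22, 24, 15, 21, 17]
  [35, 32, 34, 23, 31, 27]
C^⊗5:
  [45, 42, 44, 33, 41, 37]
  [35, 32, 34, 23, 31, 27]
  [33, 30, 32, 23, 29, 25]
  [41, 38, 40, 29, 37, 33]
  [34, 31, 33, 22, 30, 26]
  [44, 41, 43, 32, 40, 36]
Answer: row 2 of C^⊗5 = [35, 32, 34, 23, 31, 27]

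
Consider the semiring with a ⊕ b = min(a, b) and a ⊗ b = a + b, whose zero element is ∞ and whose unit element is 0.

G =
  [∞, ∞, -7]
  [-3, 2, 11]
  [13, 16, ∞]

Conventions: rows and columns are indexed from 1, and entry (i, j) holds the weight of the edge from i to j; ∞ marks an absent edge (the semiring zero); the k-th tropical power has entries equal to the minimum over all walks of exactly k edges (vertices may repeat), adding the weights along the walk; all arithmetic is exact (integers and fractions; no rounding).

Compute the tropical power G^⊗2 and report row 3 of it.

G^⊗2:
  [6, 9, ∞]
  [-1, 4, -10]
  [13, 18, 6]
Answer: row 3 of G^⊗2 = [13, 18, 6]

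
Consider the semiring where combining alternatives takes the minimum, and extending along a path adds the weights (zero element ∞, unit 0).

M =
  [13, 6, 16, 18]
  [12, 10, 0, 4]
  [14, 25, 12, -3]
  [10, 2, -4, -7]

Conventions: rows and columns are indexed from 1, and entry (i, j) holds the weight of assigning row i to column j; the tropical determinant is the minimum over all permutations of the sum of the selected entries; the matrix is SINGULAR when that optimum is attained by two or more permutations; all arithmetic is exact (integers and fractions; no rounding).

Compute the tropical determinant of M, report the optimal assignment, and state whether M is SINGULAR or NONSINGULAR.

σ = (1, 2, 3, 4): 13 + 10 + 12 + (-7) = 28
σ = (1, 2, 4, 3): 13 + 10 + (-3) + (-4) = 16
σ = (1, 3, 2, 4): 13 + 0 + 25 + (-7) = 31
σ = (1, 3, 4, 2): 13 + 0 + (-3) + 2 = 12
σ = (1, 4, 2, 3): 13 + 4 + 25 + (-4) = 38
σ = (1, 4, 3, 2): 13 + 4 + 12 + 2 = 31
σ = (2, 1, 3, 4): 6 + 12 + 12 + (-7) = 23
σ = (2, 1, 4, 3): 6 + 12 + (-3) + (-4) = 11
σ = (2, 3, 1, 4): 6 + 0 + 14 + (-7) = 13
σ = (2, 3, 4, 1): 6 + 0 + (-3) + 10 = 13
σ = (2, 4, 1, 3): 6 + 4 + 14 + (-4) = 20
σ = (2, 4, 3, 1): 6 + 4 + 12 + 10 = 32
σ = (3, 1, 2, 4): 16 + 12 + 25 + (-7) = 46
σ = (3, 1, 4, 2): 16 + 12 + (-3) + 2 = 27
σ = (3, 2, 1, 4): 16 + 10 + 14 + (-7) = 33
σ = (3, 2, 4, 1): 16 + 10 + (-3) + 10 = 33
σ = (3, 4, 1, 2): 16 + 4 + 14 + 2 = 36
σ = (3, 4, 2, 1): 16 + 4 + 25 + 10 = 55
σ = (4, 1, 2, 3): 18 + 12 + 25 + (-4) = 51
σ = (4, 1, 3, 2): 18 + 12 + 12 + 2 = 44
σ = (4, 2, 1, 3): 18 + 10 + 14 + (-4) = 38
σ = (4, 2, 3, 1): 18 + 10 + 12 + 10 = 50
σ = (4, 3, 1, 2): 18 + 0 + 14 + 2 = 34
σ = (4, 3, 2, 1): 18 + 0 + 25 + 10 = 53
Optimal value attained by: σ = (2, 1, 4, 3).
Answer: det⊕(M) = 11; verdict: NONSINGULAR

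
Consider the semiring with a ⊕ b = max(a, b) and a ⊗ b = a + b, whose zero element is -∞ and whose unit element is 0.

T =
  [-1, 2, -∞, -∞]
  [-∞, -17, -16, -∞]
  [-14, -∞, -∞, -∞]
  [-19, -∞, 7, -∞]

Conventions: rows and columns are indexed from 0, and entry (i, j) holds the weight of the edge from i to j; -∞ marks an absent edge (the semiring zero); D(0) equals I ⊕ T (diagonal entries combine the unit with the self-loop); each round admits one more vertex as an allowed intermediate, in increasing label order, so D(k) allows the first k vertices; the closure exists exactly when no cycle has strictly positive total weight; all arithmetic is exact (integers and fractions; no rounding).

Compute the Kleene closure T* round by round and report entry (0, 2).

D(0):
  [0, 2, -∞, -∞]
  [-∞, 0, -16, -∞]
  [-14, -∞, 0, -∞]
  [-19, -∞, 7, 0]
D(1):
  [0, 2, -∞, -∞]
  [-∞, 0, -16, -∞]
  [-14, -12, 0, -∞]
  [-19, -17, 7, 0]
D(2):
  [0, 2, -14, -∞]
  [-∞, 0, -16, -∞]
  [-14, -12, 0, -∞]
  [-19, -17, 7, 0]
D(3):
  [0, 2, -14, -∞]
  [-30, 0, -16, -∞]
  [-14, -12, 0, -∞]
  [-7, -5, 7, 0]
D(4):
  [0, 2, -14, -∞]
  [-30, 0, -16, -∞]
  [-14, -12, 0, -∞]
  [-7, -5, 7, 0]
Answer: T*[0][2] = -14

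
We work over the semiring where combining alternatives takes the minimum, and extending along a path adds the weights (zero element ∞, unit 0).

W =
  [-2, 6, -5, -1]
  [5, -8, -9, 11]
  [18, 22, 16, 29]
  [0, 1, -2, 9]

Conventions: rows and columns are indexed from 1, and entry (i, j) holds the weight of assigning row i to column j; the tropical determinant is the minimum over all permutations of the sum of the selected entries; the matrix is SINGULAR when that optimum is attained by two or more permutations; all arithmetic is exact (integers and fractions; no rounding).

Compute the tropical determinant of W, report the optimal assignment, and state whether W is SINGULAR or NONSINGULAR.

σ = (1, 2, 3, 4): (-2) + (-8) + 16 + 9 = 15
σ = (1, 2, 4, 3): (-2) + (-8) + 29 + (-2) = 17
σ = (1, 3, 2, 4): (-2) + (-9) + 22 + 9 = 20
σ = (1, 3, 4, 2): (-2) + (-9) + 29 + 1 = 19
σ = (1, 4, 2, 3): (-2) + 11 + 22 + (-2) = 29
σ = (1, 4, 3, 2): (-2) + 11 + 16 + 1 = 26
σ = (2, 1, 3, 4): 6 + 5 + 16 + 9 = 36
σ = (2, 1, 4, 3): 6 + 5 + 29 + (-2) = 38
σ = (2, 3, 1, 4): 6 + (-9) + 18 + 9 = 24
σ = (2, 3, 4, 1): 6 + (-9) + 29 + 0 = 26
σ = (2, 4, 1, 3): 6 + 11 + 18 + (-2) = 33
σ = (2, 4, 3, 1): 6 + 11 + 16 + 0 = 33
σ = (3, 1, 2, 4): (-5) + 5 + 22 + 9 = 31
σ = (3, 1, 4, 2): (-5) + 5 + 29 + 1 = 30
σ = (3, 2, 1, 4): (-5) + (-8) + 18 + 9 = 14
σ = (3, 2, 4, 1): (-5) + (-8) + 29 + 0 = 16
σ = (3, 4, 1, 2): (-5) + 11 + 18 + 1 = 25
σ = (3, 4, 2, 1): (-5) + 11 + 22 + 0 = 28
σ = (4, 1, 2, 3): (-1) + 5 + 22 + (-2) = 24
σ = (4, 1, 3, 2): (-1) + 5 + 16 + 1 = 21
σ = (4, 2, 1, 3): (-1) + (-8) + 18 + (-2) = 7
σ = (4, 2, 3, 1): (-1) + (-8) + 16 + 0 = 7
σ = (4, 3, 1, 2): (-1) + (-9) + 18 + 1 = 9
σ = (4, 3, 2, 1): (-1) + (-9) + 22 + 0 = 12
Optimal value attained by: σ = (4, 2, 1, 3).
Answer: det⊕(W) = 7; verdict: SINGULAR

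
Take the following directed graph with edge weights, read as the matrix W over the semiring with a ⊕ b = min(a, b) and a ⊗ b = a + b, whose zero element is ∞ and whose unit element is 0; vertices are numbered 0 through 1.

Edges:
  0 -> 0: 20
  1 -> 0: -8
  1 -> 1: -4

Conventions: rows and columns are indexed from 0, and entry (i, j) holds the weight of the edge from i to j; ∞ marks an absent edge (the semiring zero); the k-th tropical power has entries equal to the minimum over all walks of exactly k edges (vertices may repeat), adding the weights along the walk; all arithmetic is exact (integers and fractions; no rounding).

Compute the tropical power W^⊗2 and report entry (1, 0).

W^⊗2:
  [40, ∞]
  [-12, -8]
Key observation: the optimum is the walk 1->1->0, with weight (-4) + (-8) = -12.
Optimal value attained by: walk 1->1->0.
Answer: (W^⊗2)[1][0] = -12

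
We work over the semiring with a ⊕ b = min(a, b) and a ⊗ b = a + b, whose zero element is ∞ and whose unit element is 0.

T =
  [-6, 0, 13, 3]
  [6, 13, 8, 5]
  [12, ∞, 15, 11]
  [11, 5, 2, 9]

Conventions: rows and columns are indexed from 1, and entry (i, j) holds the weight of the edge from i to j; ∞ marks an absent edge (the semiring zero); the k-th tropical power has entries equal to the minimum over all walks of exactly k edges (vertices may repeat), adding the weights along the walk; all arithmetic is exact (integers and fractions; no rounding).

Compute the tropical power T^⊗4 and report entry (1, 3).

T^⊗2:
  [-12, -6, 5, -3]
  [0, 6, 7, 9]
  [6, 12, 13, 15]
  [5, 11, 11, 10]
T^⊗3:
  [-18, -12, -1, -9]
  [-6, 0, 11, 3]
  [0, 6, 17, 9]
  [-1, 5, 12, 8]
T^⊗4:
  [-24, -18, -7, -15]
  [-12, -6, 5, -3]
  [-6, 0, 11, 3]
  [-7, -1, 10, 2]
Key observation: the optimum is the walk 1->1->1->4->3, with weight (-6) + (-6) + 3 + 2 = -7.
Optimal value attained by: walk 1->1->1->4->3.
Answer: (T^⊗4)[1][3] = -7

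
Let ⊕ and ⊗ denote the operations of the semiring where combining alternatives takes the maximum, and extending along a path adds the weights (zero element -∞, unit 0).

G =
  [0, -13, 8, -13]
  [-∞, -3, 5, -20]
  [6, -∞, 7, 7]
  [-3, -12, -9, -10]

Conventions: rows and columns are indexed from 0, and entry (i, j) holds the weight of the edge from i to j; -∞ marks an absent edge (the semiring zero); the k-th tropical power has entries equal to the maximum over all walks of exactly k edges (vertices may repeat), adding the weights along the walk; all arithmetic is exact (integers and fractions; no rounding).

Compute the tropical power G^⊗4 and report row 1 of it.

G^⊗2:
  [14, -13, 15, 15]
  [11, -6, 12, 12]
  [13, -5, 14, 14]
  [-3, -15, 5, -2]
G^⊗3:
  [21, 3, 22, 22]
  [18, 0, 19, 19]
  [20, 2, 21, 21]
  [11, -14, 12, 12]
G^⊗4:
  [28, 10, 29, 29]
  [25, 7, 26, 26]
  [27, 9, 28, 28]
  [18, 0, 19, 19]
Answer: row 1 of G^⊗4 = [25, 7, 26, 26]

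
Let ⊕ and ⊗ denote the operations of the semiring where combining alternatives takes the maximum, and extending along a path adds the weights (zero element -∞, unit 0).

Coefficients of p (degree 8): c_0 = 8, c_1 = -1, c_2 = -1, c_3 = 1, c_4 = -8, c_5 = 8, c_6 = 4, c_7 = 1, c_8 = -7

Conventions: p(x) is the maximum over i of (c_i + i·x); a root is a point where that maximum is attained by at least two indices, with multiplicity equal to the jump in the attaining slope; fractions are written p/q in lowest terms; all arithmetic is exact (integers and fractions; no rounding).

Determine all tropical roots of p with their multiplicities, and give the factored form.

hull edge (i=0, c=8) to (i=5, c=8): slope 0, span 5
hull edge (i=5, c=8) to (i=7, c=1): slope -7/2, span 2
hull edge (i=7, c=1) to (i=8, c=-7): slope -8, span 1
Factored form: p(x) = -7 ⊗ (x ⊕ 0) ⊗ (x ⊕ 0) ⊗ (x ⊕ 0) ⊗ (x ⊕ 0) ⊗ (x ⊕ 0) ⊗ (x ⊕ 7/2) ⊗ (x ⊕ 7/2) ⊗ (x ⊕ 8)
Answer: roots = 0 (mult 5), 7/2 (mult 2), 8 (mult 1)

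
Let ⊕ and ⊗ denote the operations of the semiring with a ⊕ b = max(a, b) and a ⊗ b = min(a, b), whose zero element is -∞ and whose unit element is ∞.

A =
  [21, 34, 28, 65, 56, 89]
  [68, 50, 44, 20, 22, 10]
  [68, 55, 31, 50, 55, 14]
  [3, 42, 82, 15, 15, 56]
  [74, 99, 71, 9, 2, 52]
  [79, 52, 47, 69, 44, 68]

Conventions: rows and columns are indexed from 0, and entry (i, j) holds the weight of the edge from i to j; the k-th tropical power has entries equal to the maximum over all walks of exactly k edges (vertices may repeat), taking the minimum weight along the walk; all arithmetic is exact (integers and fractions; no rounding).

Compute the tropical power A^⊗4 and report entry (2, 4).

A^⊗2:
  [79, 56, 65, 69, 44, 68]
  [50, 50, 44, 65, 56, 68]
  [55, 55, 55, 65, 56, 68]
  [68, 55, 47, 56, 55, 56]
  [68, 55, 47, 65, 56, 74]
  [68, 52, 69, 68, 56, 79]
A^⊗3:
  [68, 55, 69, 68, 56, 79]
  [68, 56, 65, 68, 50, 68]
  [68, 56, 65, 68, 55, 68]
  [56, 55, 56, 65, 56, 68]
  [74, 56, 65, 69, 56, 68]
  [79, 56, 68, 69, 56, 68]
A^⊗4:
  [79, 56, 68, 69, 56, 68]
  [68, 55, 68, 68, 56, 68]
  [68, 55, 68, 68, 56, 68]
  [68, 56, 65, 68, 56, 68]
  [68, 56, 69, 68, 56, 74]
  [68, 56, 69, 68, 56, 79]
Key observation: the optimum is the walk 2->0->4->0->4, with weight 68 min 56 min 74 min 56 = 56.
Optimal value attained by: walk 2->0->4->0->4.
Answer: (A^⊗4)[2][4] = 56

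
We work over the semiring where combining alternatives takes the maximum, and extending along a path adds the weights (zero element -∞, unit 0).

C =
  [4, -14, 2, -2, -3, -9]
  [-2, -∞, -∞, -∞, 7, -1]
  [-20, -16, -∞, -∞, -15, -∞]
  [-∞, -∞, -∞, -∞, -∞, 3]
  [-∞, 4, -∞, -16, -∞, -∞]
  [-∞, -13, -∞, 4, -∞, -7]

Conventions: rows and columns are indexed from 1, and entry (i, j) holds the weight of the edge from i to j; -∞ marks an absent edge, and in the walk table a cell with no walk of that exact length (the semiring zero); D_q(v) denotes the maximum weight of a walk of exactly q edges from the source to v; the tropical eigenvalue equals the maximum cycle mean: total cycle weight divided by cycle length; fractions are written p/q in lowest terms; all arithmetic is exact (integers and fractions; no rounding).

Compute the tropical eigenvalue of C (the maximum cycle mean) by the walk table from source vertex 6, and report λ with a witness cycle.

q=0: [-∞, -∞, -∞, -∞, -∞, 0]
q=1: [-∞, -13, -∞, 4, -∞, -7]
q=2: [-15, -20, -∞, -3, -6, 7]
q=3: [-11, -2, -13, 11, -13, 0]
q=4: [-4, -9, -9, 4, 5, 14]
q=5: [0, 9, -2, 18, -2, 7]
q=6: [7, 2, 2, 11, 16, 21]
Optimal cycle mean attained by: cycle 2->5->2, total 7 + 4, length 2.
Answer: λ = 11/2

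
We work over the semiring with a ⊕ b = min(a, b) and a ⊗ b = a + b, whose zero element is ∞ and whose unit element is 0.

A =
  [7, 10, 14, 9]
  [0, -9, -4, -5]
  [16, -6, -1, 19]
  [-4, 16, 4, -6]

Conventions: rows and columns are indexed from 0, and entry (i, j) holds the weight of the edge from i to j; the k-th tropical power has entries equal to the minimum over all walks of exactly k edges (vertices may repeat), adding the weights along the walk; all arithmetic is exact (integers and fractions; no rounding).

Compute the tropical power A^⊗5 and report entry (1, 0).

A^⊗2:
  [5, 1, 6, 3]
  [-9, -18, -13, -14]
  [-6, -15, -10, -11]
  [-10, -2, -2, -12]
A^⊗3:
  [-1, -8, -3, -4]
  [-18, -27, -22, -23]
  [-15, -24, -19, -20]
  [-16, -11, -8, -18]
A^⊗4:
  [-8, -17, -12, -13]
  [-27, -36, -31, -32]
  [-24, -33, -28, -29]
  [-22, -20, -15, -24]
A^⊗5:
  [-17, -26, -21, -22]
  [-36, -45, -40, -41]
  [-33, -42, -37, -38]
  [-28, -29, -24, -30]
Key observation: the optimum is the walk 1->1->1->1->1->0, with weight (-9) + (-9) + (-9) + (-9) + 0 = -36.
Optimal value attained by: walk 1->1->1->1->1->0.
Answer: (A^⊗5)[1][0] = -36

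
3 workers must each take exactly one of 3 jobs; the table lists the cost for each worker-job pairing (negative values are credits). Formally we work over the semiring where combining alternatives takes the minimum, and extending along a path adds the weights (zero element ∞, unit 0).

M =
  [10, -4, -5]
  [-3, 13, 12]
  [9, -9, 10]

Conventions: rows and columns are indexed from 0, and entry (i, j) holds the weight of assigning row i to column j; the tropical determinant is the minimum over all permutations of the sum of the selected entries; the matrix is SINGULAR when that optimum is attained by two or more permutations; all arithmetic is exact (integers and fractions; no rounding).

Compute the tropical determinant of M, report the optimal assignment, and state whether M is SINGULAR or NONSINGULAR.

σ = (0, 1, 2): 10 + 13 + 10 = 33
σ = (0, 2, 1): 10 + 12 + (-9) = 13
σ = (1, 0, 2): (-4) + (-3) + 10 = 3
σ = (1, 2, 0): (-4) + 12 + 9 = 17
σ = (2, 0, 1): (-5) + (-3) + (-9) = -17
σ = (2, 1, 0): (-5) + 13 + 9 = 17
Optimal value attained by: σ = (2, 0, 1).
Answer: det⊕(M) = -17; verdict: NONSINGULAR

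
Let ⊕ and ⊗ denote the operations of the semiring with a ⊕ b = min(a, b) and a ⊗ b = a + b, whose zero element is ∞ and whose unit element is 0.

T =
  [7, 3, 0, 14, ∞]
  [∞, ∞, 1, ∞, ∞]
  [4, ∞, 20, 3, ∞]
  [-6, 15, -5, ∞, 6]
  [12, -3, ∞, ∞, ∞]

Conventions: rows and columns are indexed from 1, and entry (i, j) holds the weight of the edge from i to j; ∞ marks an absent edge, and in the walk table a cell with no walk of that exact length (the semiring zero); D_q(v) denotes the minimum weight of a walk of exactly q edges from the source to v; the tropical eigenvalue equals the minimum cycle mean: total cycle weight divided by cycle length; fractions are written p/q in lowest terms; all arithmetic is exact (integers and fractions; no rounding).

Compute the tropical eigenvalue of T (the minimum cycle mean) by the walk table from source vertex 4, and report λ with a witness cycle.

q=0: [∞, ∞, ∞, 0, ∞]
q=1: [-6, 15, -5, ∞, 6]
q=2: [-1, -3, -6, -2, ∞]
q=3: [-8, 2, -7, -3, 4]
q=4: [-9, -5, -8, -4, 3]
q=5: [-10, -6, -9, -5, 2]
Optimal cycle mean attained by: cycle 1->3->4->1, total 0 + 3 + (-6), length 3.
Answer: λ = -1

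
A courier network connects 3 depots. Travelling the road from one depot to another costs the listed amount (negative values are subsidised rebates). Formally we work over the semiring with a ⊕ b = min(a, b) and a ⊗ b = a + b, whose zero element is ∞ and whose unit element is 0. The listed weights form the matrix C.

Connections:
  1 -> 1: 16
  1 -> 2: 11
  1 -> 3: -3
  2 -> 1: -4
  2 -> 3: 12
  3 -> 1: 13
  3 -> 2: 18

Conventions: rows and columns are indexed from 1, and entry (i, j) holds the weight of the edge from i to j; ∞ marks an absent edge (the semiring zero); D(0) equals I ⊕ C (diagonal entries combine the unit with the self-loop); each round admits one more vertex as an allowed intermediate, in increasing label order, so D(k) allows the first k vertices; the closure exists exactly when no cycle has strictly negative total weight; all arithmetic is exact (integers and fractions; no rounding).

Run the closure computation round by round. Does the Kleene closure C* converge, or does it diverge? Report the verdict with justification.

D(0):
  [0, 11, -3]
  [-4, 0, 12]
  [13, 18, 0]
D(1):
  [0, 11, -3]
  [-4, 0, -7]
  [13, 18, 0]
D(2):
  [0, 11, -3]
  [-4, 0, -7]
  [13, 18, 0]
D(3):
  [0, 11, -3]
  [-4, 0, -7]
  [13, 18, 0]
Key observation: every diagonal entry stays at the unit through all rounds, so no improving cycle exists.
Answer: CONVERGES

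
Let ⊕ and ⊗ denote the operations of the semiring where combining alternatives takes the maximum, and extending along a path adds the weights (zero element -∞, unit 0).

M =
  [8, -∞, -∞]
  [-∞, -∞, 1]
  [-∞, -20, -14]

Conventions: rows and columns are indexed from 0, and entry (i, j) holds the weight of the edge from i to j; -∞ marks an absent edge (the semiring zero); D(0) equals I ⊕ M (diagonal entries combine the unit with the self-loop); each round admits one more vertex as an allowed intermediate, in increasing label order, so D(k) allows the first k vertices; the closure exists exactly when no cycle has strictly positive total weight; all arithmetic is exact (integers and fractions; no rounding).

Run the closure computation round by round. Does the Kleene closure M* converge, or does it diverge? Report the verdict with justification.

Detection: at round 0, diagonal entry (0, 0) turns strictly positive.
Key observation: the cycle 0->0 has total weight 8, which is strictly positive.
Answer: DIVERGES — positive cycle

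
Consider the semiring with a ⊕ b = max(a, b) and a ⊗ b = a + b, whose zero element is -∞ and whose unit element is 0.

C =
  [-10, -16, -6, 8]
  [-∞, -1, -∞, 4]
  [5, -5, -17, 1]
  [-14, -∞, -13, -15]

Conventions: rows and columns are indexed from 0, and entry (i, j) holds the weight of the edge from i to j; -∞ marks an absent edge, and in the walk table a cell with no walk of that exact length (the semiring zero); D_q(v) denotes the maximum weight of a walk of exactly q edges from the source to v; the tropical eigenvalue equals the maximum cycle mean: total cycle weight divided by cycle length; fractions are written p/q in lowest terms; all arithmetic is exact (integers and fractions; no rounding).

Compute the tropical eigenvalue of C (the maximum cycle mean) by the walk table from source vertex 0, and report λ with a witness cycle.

q=0: [0, -∞, -∞, -∞]
q=1: [-10, -16, -6, 8]
q=2: [-1, -11, -5, -2]
q=3: [0, -10, -7, 7]
q=4: [-2, -11, -6, 8]
Optimal cycle mean attained by: cycle 0->3->2->0, total 8 + (-13) + 5, length 3.
Answer: λ = 0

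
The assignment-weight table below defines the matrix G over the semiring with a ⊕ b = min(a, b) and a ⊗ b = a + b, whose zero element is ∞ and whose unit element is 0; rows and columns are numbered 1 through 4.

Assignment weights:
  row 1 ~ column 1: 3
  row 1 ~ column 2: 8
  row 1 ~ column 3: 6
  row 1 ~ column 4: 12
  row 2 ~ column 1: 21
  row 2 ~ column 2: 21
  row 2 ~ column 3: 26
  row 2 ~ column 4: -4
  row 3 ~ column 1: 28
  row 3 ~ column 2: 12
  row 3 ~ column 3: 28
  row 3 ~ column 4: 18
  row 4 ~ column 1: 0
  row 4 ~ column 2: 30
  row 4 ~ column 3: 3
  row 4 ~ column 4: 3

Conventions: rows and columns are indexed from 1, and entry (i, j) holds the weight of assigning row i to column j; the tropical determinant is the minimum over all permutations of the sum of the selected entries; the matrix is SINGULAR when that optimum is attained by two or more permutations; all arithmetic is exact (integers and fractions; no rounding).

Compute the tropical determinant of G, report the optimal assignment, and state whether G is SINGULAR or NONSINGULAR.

σ = (1, 2, 3, 4): 3 + 21 + 28 + 3 = 55
σ = (1, 2, 4, 3): 3 + 21 + 18 + 3 = 45
σ = (1, 3, 2, 4): 3 + 26 + 12 + 3 = 44
σ = (1, 3, 4, 2): 3 + 26 + 18 + 30 = 77
σ = (1, 4, 2, 3): 3 + (-4) + 12 + 3 = 14
σ = (1, 4, 3, 2): 3 + (-4) + 28 + 30 = 57
σ = (2, 1, 3, 4): 8 + 21 + 28 + 3 = 60
σ = (2, 1, 4, 3): 8 + 21 + 18 + 3 = 50
σ = (2, 3, 1, 4): 8 + 26 + 28 + 3 = 65
σ = (2, 3, 4, 1): 8 + 26 + 18 + 0 = 52
σ = (2, 4, 1, 3): 8 + (-4) + 28 + 3 = 35
σ = (2, 4, 3, 1): 8 + (-4) + 28 + 0 = 32
σ = (3, 1, 2, 4): 6 + 21 + 12 + 3 = 42
σ = (3, 1, 4, 2): 6 + 21 + 18 + 30 = 75
σ = (3, 2, 1, 4): 6 + 21 + 28 + 3 = 58
σ = (3, 2, 4, 1): 6 + 21 + 18 + 0 = 45
σ = (3, 4, 1, 2): 6 + (-4) + 28 + 30 = 60
σ = (3, 4, 2, 1): 6 + (-4) + 12 + 0 = 14
σ = (4, 1, 2, 3): 12 + 21 + 12 + 3 = 48
σ = (4, 1, 3, 2): 12 + 21 + 28 + 30 = 91
σ = (4, 2, 1, 3): 12 + 21 + 28 + 3 = 64
σ = (4, 2, 3, 1): 12 + 21 + 28 + 0 = 61
σ = (4, 3, 1, 2): 12 + 26 + 28 + 30 = 96
σ = (4, 3, 2, 1): 12 + 26 + 12 + 0 = 50
Optimal value attained by: σ = (1, 4, 2, 3).
Answer: det⊕(G) = 14; verdict: SINGULAR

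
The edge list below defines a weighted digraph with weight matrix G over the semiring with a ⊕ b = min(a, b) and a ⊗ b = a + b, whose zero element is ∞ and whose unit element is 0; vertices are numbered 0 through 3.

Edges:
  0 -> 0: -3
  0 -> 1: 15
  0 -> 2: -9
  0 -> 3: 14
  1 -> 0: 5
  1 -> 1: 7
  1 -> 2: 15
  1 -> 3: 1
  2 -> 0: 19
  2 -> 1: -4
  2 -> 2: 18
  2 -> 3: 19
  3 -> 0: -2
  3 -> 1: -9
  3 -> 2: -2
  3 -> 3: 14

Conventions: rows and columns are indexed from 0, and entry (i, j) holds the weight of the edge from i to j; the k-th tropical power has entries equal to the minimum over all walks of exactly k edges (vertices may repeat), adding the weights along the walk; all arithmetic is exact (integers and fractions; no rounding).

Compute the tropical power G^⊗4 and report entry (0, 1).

G^⊗2:
  [-6, -13, -12, 10]
  [-1, -8, -4, 8]
  [1, 3, 10, -3]
  [-5, -6, -11, -8]
G^⊗3:
  [-9, -16, -15, -12]
  [-4, -8, -10, -7]
  [-5, -12, -8, 4]
  [-10, -17, -14, -5]
G^⊗4:
  [-14, -21, -18, -15]
  [-9, -16, -13, -7]
  [-8, -12, -14, -11]
  [-13, -18, -19, -16]
Key observation: the optimum is the walk 0->2->1->3->1, with weight (-9) + (-4) + 1 + (-9) = -21.
Optimal value attained by: walk 0->2->1->3->1.
Answer: (G^⊗4)[0][1] = -21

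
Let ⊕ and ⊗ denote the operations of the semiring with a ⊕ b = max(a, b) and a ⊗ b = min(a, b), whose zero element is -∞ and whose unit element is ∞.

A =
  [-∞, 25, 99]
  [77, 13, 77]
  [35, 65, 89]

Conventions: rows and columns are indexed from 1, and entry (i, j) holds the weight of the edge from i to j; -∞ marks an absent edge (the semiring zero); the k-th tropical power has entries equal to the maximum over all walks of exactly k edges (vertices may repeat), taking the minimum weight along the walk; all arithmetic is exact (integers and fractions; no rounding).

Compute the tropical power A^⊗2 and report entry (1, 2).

A^⊗2:
  [35, 65, 89]
  [35, 65, 77]
  [65, 65, 89]
Key observation: the optimum is the walk 1->3->2, with weight 99 min 65 = 65.
Optimal value attained by: walk 1->3->2.
Answer: (A^⊗2)[1][2] = 65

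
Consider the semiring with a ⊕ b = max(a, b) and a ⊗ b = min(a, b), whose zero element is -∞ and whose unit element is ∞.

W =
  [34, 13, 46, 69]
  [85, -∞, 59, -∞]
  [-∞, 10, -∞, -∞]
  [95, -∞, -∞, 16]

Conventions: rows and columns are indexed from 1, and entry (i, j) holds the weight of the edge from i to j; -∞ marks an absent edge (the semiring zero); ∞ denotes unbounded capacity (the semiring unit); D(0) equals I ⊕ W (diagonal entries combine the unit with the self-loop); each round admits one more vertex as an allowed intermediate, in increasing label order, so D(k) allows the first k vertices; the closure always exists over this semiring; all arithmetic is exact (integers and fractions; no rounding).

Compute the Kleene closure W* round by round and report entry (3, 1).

D(0):
  [∞, 13, 46, 69]
  [85, ∞, 59, -∞]
  [-∞, 10, ∞, -∞]
  [95, -∞, -∞, ∞]
D(1):
  [∞, 13, 46, 69]
  [85, ∞, 59, 69]
  [-∞, 10, ∞, -∞]
  [95, 13, 46, ∞]
D(2):
  [∞, 13, 46, 69]
  [85, ∞, 59, 69]
  [10, 10, ∞, 10]
  [95, 13, 46, ∞]
D(3):
  [∞, 13, 46, 69]
  [85, ∞, 59, 69]
  [10, 10, ∞, 10]
  [95, 13, 46, ∞]
D(4):
  [∞, 13, 46, 69]
  [85, ∞, 59, 69]
  [10, 10, ∞, 10]
  [95, 13, 46, ∞]
Answer: W*[3][1] = 10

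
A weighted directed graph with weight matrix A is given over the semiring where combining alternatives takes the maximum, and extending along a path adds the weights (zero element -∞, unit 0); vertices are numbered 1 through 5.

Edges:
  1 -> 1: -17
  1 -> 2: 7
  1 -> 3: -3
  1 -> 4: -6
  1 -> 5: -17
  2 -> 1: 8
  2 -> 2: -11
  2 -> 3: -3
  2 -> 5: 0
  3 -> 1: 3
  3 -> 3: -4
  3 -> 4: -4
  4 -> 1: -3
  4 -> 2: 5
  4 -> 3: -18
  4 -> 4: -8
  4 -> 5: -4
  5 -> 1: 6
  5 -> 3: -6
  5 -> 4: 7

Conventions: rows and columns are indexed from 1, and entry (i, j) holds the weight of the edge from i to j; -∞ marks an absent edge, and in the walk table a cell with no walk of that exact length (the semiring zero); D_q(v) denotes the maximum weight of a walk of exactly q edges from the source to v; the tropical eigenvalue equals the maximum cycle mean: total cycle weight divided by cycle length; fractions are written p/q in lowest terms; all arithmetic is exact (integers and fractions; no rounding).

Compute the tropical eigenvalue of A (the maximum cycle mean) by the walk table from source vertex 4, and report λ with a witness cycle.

q=0: [-∞, -∞, -∞, 0, -∞]
q=1: [-3, 5, -18, -8, -4]
q=2: [13, 4, 2, 3, 5]
q=3: [12, 20, 10, 12, 4]
q=4: [28, 19, 17, 11, 20]
q=5: [27, 35, 25, 27, 19]
Optimal cycle mean attained by: cycle 1->2->1, total 7 + 8, length 2.
Answer: λ = 15/2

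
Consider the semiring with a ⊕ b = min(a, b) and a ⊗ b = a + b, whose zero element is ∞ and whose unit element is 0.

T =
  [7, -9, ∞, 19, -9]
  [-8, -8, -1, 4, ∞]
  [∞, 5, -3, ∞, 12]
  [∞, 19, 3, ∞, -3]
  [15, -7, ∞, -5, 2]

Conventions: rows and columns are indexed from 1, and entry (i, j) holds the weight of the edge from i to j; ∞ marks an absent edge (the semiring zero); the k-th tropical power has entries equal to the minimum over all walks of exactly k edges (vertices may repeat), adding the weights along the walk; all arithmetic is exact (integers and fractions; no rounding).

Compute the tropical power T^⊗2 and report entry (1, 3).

T^⊗2:
  [-17, -17, -10, -14, -7]
  [-16, -17, -9, -4, -17]
  [-3, -3, -6, 7, 9]
  [11, -10, 0, -8, -1]
  [-15, -15, -8, -3, -8]
Key observation: the optimum is the walk 1->2->3, with weight (-9) + (-1) = -10.
Optimal value attained by: walk 1->2->3.
Answer: (T^⊗2)[1][3] = -10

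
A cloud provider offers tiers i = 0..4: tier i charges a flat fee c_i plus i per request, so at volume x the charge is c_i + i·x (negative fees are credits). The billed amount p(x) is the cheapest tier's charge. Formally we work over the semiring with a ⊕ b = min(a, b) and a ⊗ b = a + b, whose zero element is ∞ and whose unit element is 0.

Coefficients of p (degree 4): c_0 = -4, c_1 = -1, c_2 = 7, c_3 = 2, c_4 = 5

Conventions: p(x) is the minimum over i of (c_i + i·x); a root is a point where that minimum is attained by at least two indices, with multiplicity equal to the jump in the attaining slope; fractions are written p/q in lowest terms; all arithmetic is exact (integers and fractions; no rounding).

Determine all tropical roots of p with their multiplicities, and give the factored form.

hull edge (i=0, c=-4) to (i=3, c=2): slope 2, span 3
hull edge (i=3, c=2) to (i=4, c=5): slope 3, span 1
Factored form: p(x) = 5 ⊗ (x ⊕ (-3)) ⊗ (x ⊕ (-2)) ⊗ (x ⊕ (-2)) ⊗ (x ⊕ (-2))
Answer: roots = -3 (mult 1), -2 (mult 3)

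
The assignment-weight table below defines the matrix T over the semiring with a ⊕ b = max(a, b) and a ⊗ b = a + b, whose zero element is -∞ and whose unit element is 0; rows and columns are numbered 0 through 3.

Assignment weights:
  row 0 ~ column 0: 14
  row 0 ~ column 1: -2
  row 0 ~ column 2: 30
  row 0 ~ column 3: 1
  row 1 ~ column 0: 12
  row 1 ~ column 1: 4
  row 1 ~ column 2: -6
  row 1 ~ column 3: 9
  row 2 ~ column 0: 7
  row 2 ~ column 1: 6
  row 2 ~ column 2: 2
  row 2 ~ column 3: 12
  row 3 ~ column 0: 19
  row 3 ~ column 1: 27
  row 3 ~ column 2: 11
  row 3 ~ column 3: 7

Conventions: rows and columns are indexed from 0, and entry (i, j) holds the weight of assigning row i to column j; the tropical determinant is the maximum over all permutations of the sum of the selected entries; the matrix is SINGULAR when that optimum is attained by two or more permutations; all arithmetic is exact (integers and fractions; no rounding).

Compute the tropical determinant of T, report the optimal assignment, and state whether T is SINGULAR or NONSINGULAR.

σ = (0, 1, 2, 3): 14 + 4 + 2 + 7 = 27
σ = (0, 1, 3, 2): 14 + 4 + 12 + 11 = 41
σ = (0, 2, 1, 3): 14 + (-6) + 6 + 7 = 21
σ = (0, 2, 3, 1): 14 + (-6) + 12 + 27 = 47
σ = (0, 3, 1, 2): 14 + 9 + 6 + 11 = 40
σ = (0, 3, 2, 1): 14 + 9 + 2 + 27 = 52
σ = (1, 0, 2, 3): (-2) + 12 + 2 + 7 = 19
σ = (1, 0, 3, 2): (-2) + 12 + 12 + 11 = 33
σ = (1, 2, 0, 3): (-2) + (-6) + 7 + 7 = 6
σ = (1, 2, 3, 0): (-2) + (-6) + 12 + 19 = 23
σ = (1, 3, 0, 2): (-2) + 9 + 7 + 11 = 25
σ = (1, 3, 2, 0): (-2) + 9 + 2 + 19 = 28
σ = (2, 0, 1, 3): 30 + 12 + 6 + 7 = 55
σ = (2, 0, 3, 1): 30 + 12 + 12 + 27 = 81
σ = (2, 1, 0, 3): 30 + 4 + 7 + 7 = 48
σ = (2, 1, 3, 0): 30 + 4 + 12 + 19 = 65
σ = (2, 3, 0, 1): 30 + 9 + 7 + 27 = 73
σ = (2, 3, 1, 0): 30 + 9 + 6 + 19 = 64
σ = (3, 0, 1, 2): 1 + 12 + 6 + 11 = 30
σ = (3, 0, 2, 1): 1 + 12 + 2 + 27 = 42
σ = (3, 1, 0, 2): 1 + 4 + 7 + 11 = 23
σ = (3, 1, 2, 0): 1 + 4 + 2 + 19 = 26
σ = (3, 2, 0, 1): 1 + (-6) + 7 + 27 = 29
σ = (3, 2, 1, 0): 1 + (-6) + 6 + 19 = 20
Optimal value attained by: σ = (2, 0, 3, 1).
Answer: det⊕(T) = 81; verdict: NONSINGULAR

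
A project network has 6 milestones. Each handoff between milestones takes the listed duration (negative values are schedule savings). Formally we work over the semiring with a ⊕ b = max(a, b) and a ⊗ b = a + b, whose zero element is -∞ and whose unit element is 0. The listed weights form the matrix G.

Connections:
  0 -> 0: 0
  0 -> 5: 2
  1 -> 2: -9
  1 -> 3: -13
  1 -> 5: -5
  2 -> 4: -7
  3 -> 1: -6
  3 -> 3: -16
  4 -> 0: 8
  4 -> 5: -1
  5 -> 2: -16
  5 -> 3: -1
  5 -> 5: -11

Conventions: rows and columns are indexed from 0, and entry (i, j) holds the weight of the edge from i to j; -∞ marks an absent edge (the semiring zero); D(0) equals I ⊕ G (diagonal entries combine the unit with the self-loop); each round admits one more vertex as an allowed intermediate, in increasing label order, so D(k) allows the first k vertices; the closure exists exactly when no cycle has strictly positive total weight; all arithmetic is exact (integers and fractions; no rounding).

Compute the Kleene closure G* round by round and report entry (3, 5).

D(0):
  [0, -∞, -∞, -∞, -∞, 2]
  [-∞, 0, -9, -13, -∞, -5]
  [-∞, -∞, 0, -∞, -7, -∞]
  [-∞, -6, -∞, 0, -∞, -∞]
  [8, -∞, -∞, -∞, 0, -1]
  [-∞, -∞, -16, -1, -∞, 0]
D(1):
  [0, -∞, -∞, -∞, -∞, 2]
  [-∞, 0, -9, -13, -∞, -5]
  [-∞, -∞, 0, -∞, -7, -∞]
  [-∞, -6, -∞, 0, -∞, -∞]
  [8, -∞, -∞, -∞, 0, 10]
  [-∞, -∞, -16, -1, -∞, 0]
D(2):
  [0, -∞, -∞, -∞, -∞, 2]
  [-∞, 0, -9, -13, -∞, -5]
  [-∞, -∞, 0, -∞, -7, -∞]
  [-∞, -6, -15, 0, -∞, -11]
  [8, -∞, -∞, -∞, 0, 10]
  [-∞, -∞, -16, -1, -∞, 0]
D(3):
  [0, -∞, -∞, -∞, -∞, 2]
  [-∞, 0, -9, -13, -16, -5]
  [-∞, -∞, 0, -∞, -7, -∞]
  [-∞, -6, -15, 0, -22, -11]
  [8, -∞, -∞, -∞, 0, 10]
  [-∞, -∞, -16, -1, -23, 0]
D(4):
  [0, -∞, -∞, -∞, -∞, 2]
  [-∞, 0, -9, -13, -16, -5]
  [-∞, -∞, 0, -∞, -7, -∞]
  [-∞, -6, -15, 0, -22, -11]
  [8, -∞, -∞, -∞, 0, 10]
  [-∞, -7, -16, -1, -23, 0]
D(5):
  [0, -∞, -∞, -∞, -∞, 2]
  [-8, 0, -9, -13, -16, -5]
  [1, -∞, 0, -∞, -7, 3]
  [-14, -6, -15, 0, -22, -11]
  [8, -∞, -∞, -∞, 0, 10]
  [-15, -7, -16, -1, -23, 0]
D(6):
  [0, -5, -14, 1, -21, 2]
  [-8, 0, -9, -6, -16, -5]
  [1, -4, 0, 2, -7, 3]
  [-14, -6, -15, 0, -22, -11]
  [8, 3, -6, 9, 0, 10]
  [-15, -7, -16, -1, -23, 0]
Answer: G*[3][5] = -11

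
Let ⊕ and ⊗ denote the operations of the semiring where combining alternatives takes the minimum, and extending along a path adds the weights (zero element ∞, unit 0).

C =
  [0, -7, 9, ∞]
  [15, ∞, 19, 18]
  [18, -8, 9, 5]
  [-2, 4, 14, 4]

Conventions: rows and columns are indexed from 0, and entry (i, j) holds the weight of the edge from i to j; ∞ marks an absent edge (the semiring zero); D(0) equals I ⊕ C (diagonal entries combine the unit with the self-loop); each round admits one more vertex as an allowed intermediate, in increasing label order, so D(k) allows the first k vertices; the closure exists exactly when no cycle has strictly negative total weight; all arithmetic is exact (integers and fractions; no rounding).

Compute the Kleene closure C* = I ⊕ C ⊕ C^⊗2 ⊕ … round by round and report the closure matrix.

D(0):
  [0, -7, 9, ∞]
  [15, 0, 19, 18]
  [18, -8, 0, 5]
  [-2, 4, 14, 0]
D(1):
  [0, -7, 9, ∞]
  [15, 0, 19, 18]
  [18, -8, 0, 5]
  [-2, -9, 7, 0]
D(2):
  [0, -7, 9, 11]
  [15, 0, 19, 18]
  [7, -8, 0, 5]
  [-2, -9, 7, 0]
D(3):
  [0, -7, 9, 11]
  [15, 0, 19, 18]
  [7, -8, 0, 5]
  [-2, -9, 7, 0]
D(4):
  [0, -7, 9, 11]
  [15, 0, 19, 18]
  [3, -8, 0, 5]
  [-2, -9, 7, 0]
Answer: C* = [[0, -7, 9, 11], [15, 0, 19, 18], [3, -8, 0, 5], [-2, -9, 7, 0]]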